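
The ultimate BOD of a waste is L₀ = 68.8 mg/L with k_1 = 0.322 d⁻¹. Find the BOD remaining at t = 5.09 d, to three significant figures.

L_t = L₀ e^(−k_1 t) = 68.8 × e^(−0.322×5.09) = 68.8 × 0.1942 = 13.36 mg/L.

L ≈ 13.4 mg/L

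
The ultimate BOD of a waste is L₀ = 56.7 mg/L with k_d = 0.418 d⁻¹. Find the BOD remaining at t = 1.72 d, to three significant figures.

L_t = L₀ e^(−k_d t) = 56.7 × e^(−0.418×1.72) = 56.7 × 0.4873 = 27.63 mg/L.

L ≈ 27.6 mg/L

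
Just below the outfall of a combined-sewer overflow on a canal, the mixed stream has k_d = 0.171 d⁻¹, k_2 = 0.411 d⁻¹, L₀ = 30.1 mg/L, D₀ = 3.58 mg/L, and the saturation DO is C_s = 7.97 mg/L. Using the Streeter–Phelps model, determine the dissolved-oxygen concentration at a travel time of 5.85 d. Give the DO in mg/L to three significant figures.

DO ≈ 1.70 mg/L

k_d L₀/(k_2−k_d) = 0.171×30.1/(0.411−0.171) = 5.147/0.2400 = 21.45 mg/L.
e^(−k_d t) = e^(−0.171×5.850) = 0.3678; e^(−k_2 t) = e^(−0.411×5.850) = 0.09032.
D = 21.45 × (0.3678 − 0.09032) + 3.58 × 0.09032 = 5.950 + 0.3234 = 6.273 mg/L.
DO = C_s − D = 7.97 − 6.273 = 1.697 mg/L.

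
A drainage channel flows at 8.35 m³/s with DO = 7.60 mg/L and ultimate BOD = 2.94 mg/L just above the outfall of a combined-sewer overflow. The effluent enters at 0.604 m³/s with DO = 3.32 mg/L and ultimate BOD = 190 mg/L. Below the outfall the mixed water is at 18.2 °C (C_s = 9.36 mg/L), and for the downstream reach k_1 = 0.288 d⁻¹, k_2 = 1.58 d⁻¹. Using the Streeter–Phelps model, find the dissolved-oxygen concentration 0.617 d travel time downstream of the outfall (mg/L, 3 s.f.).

Mixed DO = (8.35×7.60 + 0.604×3.32)/(8.35+0.604) = 65.47/8.954 = 7.311 mg/L.
Mixed L₀ = (8.35×2.94 + 0.604×190)/(8.954) = 139.3/8.954 = 15.56 mg/L.
Initial deficit D₀ = C_s − DO₀ = 9.36 − 7.311 = 2.049 mg/L.
D(0.617) = [0.288×15.56/(1.58−0.288)](e^(−0.288×0.617) − e^(−1.58×0.617)) + 2.049 e^(−1.58×0.617)
= 3.468 × (0.8372 − 0.3772) + 2.049 × 0.3772 = 2.368 mg/L.
DO = 9.36 − 2.368 = 6.992 mg/L.

DO ≈ 6.99 mg/L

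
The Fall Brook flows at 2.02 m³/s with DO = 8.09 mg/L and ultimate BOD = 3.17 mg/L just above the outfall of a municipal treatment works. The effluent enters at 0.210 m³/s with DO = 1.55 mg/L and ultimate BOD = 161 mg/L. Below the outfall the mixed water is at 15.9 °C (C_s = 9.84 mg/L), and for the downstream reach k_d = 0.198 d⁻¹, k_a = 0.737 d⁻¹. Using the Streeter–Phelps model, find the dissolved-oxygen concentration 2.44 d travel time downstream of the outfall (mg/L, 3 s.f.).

DO ≈ 6.46 mg/L

Mixed DO = (2.02×8.09 + 0.210×1.55)/(2.02+0.210) = 16.67/2.230 = 7.474 mg/L.
Mixed L₀ = (2.02×3.17 + 0.210×161)/(2.230) = 40.21/2.230 = 18.03 mg/L.
Initial deficit D₀ = C_s − DO₀ = 9.84 − 7.474 = 2.366 mg/L.
D(2.44) = [0.198×18.03/(0.737−0.198)](e^(−0.198×2.44) − e^(−0.737×2.44)) + 2.366 e^(−0.737×2.44)
= 6.624 × (0.6169 − 0.1656) + 2.366 × 0.1656 = 3.381 mg/L.
DO = 9.84 − 3.381 = 6.459 mg/L.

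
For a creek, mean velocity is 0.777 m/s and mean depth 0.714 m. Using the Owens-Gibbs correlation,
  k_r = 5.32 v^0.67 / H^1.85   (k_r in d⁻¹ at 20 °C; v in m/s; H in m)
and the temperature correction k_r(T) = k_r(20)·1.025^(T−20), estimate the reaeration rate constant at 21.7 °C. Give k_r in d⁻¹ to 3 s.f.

k_r(20) = 5.32 × 0.777^0.67 / 0.714^1.85 = 5.32 × 0.8445 / 0.5362 = 8.378 d⁻¹.
k_r(21.7) = 8.378 × 1.025^(21.7−20) = 8.378 × 1.043 = 8.737 d⁻¹.

k_r ≈ 8.74 d⁻¹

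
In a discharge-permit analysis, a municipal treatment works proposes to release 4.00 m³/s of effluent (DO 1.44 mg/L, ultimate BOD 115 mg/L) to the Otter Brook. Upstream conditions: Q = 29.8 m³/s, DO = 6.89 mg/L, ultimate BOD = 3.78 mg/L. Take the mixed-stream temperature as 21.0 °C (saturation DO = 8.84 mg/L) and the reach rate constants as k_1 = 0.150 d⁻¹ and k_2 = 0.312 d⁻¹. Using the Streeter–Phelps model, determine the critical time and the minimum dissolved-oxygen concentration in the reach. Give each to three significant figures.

t_c ≈ 3.40 d; minimum DO ≈ 3.95 mg/L

Mixed DO = (29.8×6.89 + 4.00×1.44)/(29.8+4.00) = 211.1/33.80 = 6.245 mg/L.
Mixed L₀ = (29.8×3.78 + 4.00×115)/(33.80) = 572.6/33.80 = 16.94 mg/L.
Initial deficit D₀ = C_s − DO₀ = 8.84 − 6.245 = 2.595 mg/L.
t_c = (1/0.1620) ln[(0.312/0.150)(1 − 2.595×0.1620/(0.150×16.94))] = 6.173 × ln(1.736) = 3.405 d.
D_c = (0.150/0.312) × 16.94 × e^(−0.150×3.405) = 0.4808 × 16.94 × 0.6001 = 4.888 mg/L.
Minimum DO = 8.84 − 4.888 = 3.952 mg/L.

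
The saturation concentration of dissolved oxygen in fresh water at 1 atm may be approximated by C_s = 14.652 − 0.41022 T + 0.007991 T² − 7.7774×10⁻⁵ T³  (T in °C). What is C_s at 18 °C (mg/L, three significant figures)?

C_s ≈ 9.40 mg/L

C_s = 14.652 − 0.41022×18 + 0.007991×18² − 7.7774×10⁻⁵×18³ = 9.404 mg/L.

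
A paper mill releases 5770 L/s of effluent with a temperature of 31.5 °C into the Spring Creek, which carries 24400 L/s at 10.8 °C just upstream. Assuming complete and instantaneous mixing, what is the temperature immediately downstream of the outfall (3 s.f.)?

14.8 °C

Flow-weighted mixing: C = (Q_r C_r + Q_w C_w)/(Q_r + Q_w)
= (24400×10.8 + 5770×31.5)/(24400 + 5770) = 445300/30170 = 14.76 °C.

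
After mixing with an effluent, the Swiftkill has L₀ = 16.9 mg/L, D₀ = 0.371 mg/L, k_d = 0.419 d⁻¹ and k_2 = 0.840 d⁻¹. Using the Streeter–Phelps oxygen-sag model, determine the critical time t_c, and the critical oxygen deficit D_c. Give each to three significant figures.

t_c ≈ 1.60 d; D_c ≈ 4.31 mg/L

t_c = [1/(k_2−k_d)] ln[(k_2/k_d)(1 − D₀(k_2−k_d)/(k_d L₀))]
= [1/(0.840−0.419)] ln[(0.840/0.419)(1 − 0.371×0.4210/(0.419×16.9))]
= (1/0.4210) ln[2.005 × 0.9779] = 2.375 × ln(1.961) = 2.375 × 0.6732 = 1.599 d.
L(t_c) = L₀ e^(−k_d t_c) = 16.9 × 0.5117 = 8.648 mg/L, and at the critical point k_2 D_c = k_d L, so D_c = (0.419/0.840) × 8.648 = 4.314 mg/L.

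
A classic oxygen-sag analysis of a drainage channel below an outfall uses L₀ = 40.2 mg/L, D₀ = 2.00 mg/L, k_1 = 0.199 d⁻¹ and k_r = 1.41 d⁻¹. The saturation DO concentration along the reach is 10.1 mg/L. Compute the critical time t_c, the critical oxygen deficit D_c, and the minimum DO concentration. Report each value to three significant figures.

t_c ≈ 1.32 d; D_c ≈ 4.36 mg/L; min DO ≈ 5.74 mg/L

At the critical point dD/dt = 0, so k_1 L₀ e^(−k_1 t) = k_r D. Substituting D(t) from the Streeter–Phelps equation and solving for t gives
t_c = ln[(k_r/k_1)(1 − D₀(k_r−k_1)/(k_1 L₀))] / (k_r−k_1).
Here k_r−k_1 = 1.211 d⁻¹ and 1 − D₀(k_r−k_1)/(k_1 L₀) = 1 − 2.00×1.211/(0.199×40.2) = 0.6972, so
t_c = ln(7.085 × 0.6972) / 1.211 = 1.597 / 1.211 = 1.319 d.
D_c = (k_1/k_r) L₀ e^(−k_1 t_c) = (0.199/1.41) × 40.2 × e^(−0.199×1.319) = 0.1411 × 40.2 × 0.7691 = 4.364 mg/L.
Minimum DO = C_s − D_c = 10.1 − 4.364 = 5.736 mg/L.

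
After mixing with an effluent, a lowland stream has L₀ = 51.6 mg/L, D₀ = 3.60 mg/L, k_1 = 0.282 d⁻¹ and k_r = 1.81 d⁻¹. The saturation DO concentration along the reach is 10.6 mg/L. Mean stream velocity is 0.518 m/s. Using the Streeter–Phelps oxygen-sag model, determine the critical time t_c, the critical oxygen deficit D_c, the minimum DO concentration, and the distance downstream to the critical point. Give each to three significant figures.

t_c ≈ 0.906 d; D_c ≈ 6.23 mg/L; min DO ≈ 4.37 mg/L; x_c ≈ 40.5 km

t_c = [1/(k_r−k_1)] ln[(k_r/k_1)(1 − D₀(k_r−k_1)/(k_1 L₀))]
= [1/(1.81−0.282)] ln[(1.81/0.282)(1 − 3.60×1.528/(0.282×51.6))]
= (1/1.528) ln[6.418 × 0.6220] = 0.6545 × ln(3.992) = 0.6545 × 1.384 = 0.9060 d.
D_c = (k_1/k_r) L₀ e^(−k_1 t_c) = (0.282/1.81) × 51.6 × e^(−0.282×0.9060) = 0.1558 × 51.6 × 0.7745 = 6.227 mg/L.
Minimum DO = C_s − D_c = 10.6 − 6.227 = 4.373 mg/L.
x_c = v t_c = 0.518 m/s × 0.9060 d × 86400 s/d = 40550 m ≈ 40.5 km.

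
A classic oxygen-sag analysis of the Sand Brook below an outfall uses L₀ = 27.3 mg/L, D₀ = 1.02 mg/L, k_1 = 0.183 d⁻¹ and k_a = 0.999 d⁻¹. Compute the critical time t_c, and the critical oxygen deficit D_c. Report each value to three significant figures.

With k_a/k_1 = 5.459 and 1 − D₀(k_a−k_1)/(k_1 L₀) = 0.8334,
t_c = ln(5.459 × 0.8334) / (0.999 − 0.183) = ln(4.550) / 0.8160 = 1.515/0.8160 = 1.857 d.
D_c = (k_1/k_a) L₀ e^(−k_1 t_c) = (0.183/0.999) × 27.3 × e^(−0.183×1.857) = 0.1832 × 27.3 × 0.7119 = 3.560 mg/L.

t_c ≈ 1.86 d; D_c ≈ 3.56 mg/L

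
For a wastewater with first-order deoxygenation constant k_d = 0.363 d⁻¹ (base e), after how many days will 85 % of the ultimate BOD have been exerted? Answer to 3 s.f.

t ≈ 5.23 d

y/L₀ = 1 − e^(−k_d t) = 0.85 ⇒ e^(−k_d t) = 0.150
t = −ln(0.150) / 0.363 = 1.897 / 0.363 = 5.226 d.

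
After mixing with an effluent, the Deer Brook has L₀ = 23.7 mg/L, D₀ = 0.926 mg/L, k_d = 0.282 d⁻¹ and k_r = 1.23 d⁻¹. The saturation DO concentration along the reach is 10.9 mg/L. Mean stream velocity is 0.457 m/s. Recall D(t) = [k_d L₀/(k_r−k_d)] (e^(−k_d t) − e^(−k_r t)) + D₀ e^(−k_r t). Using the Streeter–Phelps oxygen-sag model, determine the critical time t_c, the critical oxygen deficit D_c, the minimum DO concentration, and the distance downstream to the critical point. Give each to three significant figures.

t_c ≈ 1.41 d; D_c ≈ 3.66 mg/L; min DO ≈ 7.24 mg/L; x_c ≈ 55.5 km

With k_r/k_d = 4.362 and 1 − D₀(k_r−k_d)/(k_d L₀) = 0.8687,
t_c = ln(4.362 × 0.8687) / (1.23 − 0.282) = ln(3.789) / 0.9480 = 1.332/0.9480 = 1.405 d.
L(t_c) = L₀ e^(−k_d t_c) = 23.7 × 0.6728 = 15.95 mg/L, and at the critical point k_r D_c = k_d L, so D_c = (0.282/1.23) × 15.95 = 3.656 mg/L.
Minimum DO = C_s − D_c = 10.9 − 3.656 = 7.244 mg/L.
x_c = v t_c = 0.457 m/s × 1.405 d × 86400 s/d = 55480 m ≈ 55.5 km.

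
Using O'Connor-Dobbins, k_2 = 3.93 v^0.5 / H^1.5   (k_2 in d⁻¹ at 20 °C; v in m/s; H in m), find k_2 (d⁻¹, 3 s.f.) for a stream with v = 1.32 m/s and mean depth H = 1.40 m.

k_2 = 3.93 × 1.32^0.5 / 1.40^1.5 = 3.93 × 1.149 / 1.657 = 2.726 d⁻¹.

k_2 ≈ 2.73 d⁻¹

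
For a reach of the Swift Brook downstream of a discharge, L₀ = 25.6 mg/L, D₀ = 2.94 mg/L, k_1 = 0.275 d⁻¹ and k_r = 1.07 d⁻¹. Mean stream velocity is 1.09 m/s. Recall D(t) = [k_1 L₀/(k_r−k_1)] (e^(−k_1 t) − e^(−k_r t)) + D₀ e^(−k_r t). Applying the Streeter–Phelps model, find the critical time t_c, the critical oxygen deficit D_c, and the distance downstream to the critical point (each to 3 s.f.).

At the critical point dD/dt = 0, so k_1 L₀ e^(−k_1 t) = k_r D. Substituting D(t) from the Streeter–Phelps equation and solving for t gives
t_c = ln[(k_r/k_1)(1 − D₀(k_r−k_1)/(k_1 L₀))] / (k_r−k_1).
Here k_r−k_1 = 0.7950 d⁻¹ and 1 − D₀(k_r−k_1)/(k_1 L₀) = 1 − 2.94×0.7950/(0.275×25.6) = 0.6680, so
t_c = ln(3.891 × 0.6680) / 0.7950 = 0.9552 / 0.7950 = 1.201 d.
D_c = (k_1/k_r) L₀ e^(−k_1 t_c) = (0.275/1.07) × 25.6 × e^(−0.275×1.201) = 0.2570 × 25.6 × 0.7186 = 4.728 mg/L.
x_c = v t_c = 1.09 m/s × 1.201 d × 86400 s/d = 113100 m ≈ 113 km.

t_c ≈ 1.20 d; D_c ≈ 4.73 mg/L; x_c ≈ 113 km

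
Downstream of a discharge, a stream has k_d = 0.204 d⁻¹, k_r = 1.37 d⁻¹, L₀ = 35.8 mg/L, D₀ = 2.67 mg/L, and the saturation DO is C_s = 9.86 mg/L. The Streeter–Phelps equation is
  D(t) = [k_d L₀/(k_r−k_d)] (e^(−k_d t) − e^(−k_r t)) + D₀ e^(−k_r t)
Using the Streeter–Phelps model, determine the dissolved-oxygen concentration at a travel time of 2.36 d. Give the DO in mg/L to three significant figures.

k_d L₀/(k_r−k_d) = 0.204×35.8/(1.37−0.204) = 7.303/1.166 = 6.263 mg/L.
e^(−k_d t) = e^(−0.204×2.360) = 0.6179; e^(−k_r t) = e^(−1.37×2.360) = 0.03943.
D = 6.263 × (0.6179 − 0.03943) + 2.67 × 0.03943 = 3.623 + 0.1053 = 3.728 mg/L.
DO = C_s − D = 9.86 − 3.728 = 6.132 mg/L.

DO ≈ 6.13 mg/L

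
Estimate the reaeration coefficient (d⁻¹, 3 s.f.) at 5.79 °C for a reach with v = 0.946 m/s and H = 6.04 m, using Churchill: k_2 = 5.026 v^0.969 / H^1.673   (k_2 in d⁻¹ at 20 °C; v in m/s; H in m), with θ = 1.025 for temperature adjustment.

k_2(20) = 5.026 × 0.946^0.969 / 6.04^1.673 = 5.026 × 0.9476 / 20.26 = 0.2351 d⁻¹.
k_2(5.79) = 0.2351 × 1.025^(5.79−20) = 0.2351 × 0.7041 = 0.1655 d⁻¹.

k_2 ≈ 0.166 d⁻¹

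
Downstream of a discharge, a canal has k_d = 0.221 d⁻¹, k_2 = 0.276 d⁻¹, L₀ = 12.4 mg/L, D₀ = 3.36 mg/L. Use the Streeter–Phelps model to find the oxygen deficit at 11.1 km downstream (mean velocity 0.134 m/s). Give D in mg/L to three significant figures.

Travel time t = x/v = 11.1 km / (0.134 m/s) = 11100 m / 0.134 m/s = 82840 s = 0.9587 d.
k_d L₀/(k_2−k_d) = 0.221×12.4/(0.276−0.221) = 2.740/0.05500 = 49.83 mg/L.
e^(−k_d t) = e^(−0.221×0.9587) = 0.8091; e^(−k_2 t) = e^(−0.276×0.9587) = 0.7675.
D = 49.83 × (0.8091 − 0.7675) + 3.36 × 0.7675 = 2.071 + 2.579 = 4.649 mg/L.

D ≈ 4.65 mg/L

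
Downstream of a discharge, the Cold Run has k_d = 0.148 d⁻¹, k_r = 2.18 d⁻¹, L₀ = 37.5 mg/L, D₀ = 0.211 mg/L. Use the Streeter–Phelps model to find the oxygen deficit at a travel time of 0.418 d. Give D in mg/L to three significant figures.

D ≈ 1.55 mg/L

k_d L₀/(k_r−k_d) = 0.148×37.5/(2.18−0.148) = 5.550/2.032 = 2.731 mg/L.
e^(−k_d t) = e^(−0.148×0.4180) = 0.9400; e^(−k_r t) = e^(−2.18×0.4180) = 0.4020.
D = 2.731 × (0.9400 − 0.4020) + 0.211 × 0.4020 = 1.469 + 0.08483 = 1.554 mg/L.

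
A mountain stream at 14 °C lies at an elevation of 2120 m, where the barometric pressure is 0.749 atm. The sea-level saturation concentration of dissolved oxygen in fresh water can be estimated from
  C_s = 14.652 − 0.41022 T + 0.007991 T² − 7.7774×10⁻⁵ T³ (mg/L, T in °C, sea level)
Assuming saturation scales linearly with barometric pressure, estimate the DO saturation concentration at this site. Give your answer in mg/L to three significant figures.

C_s ≈ 7.69 mg/L

At sea level: C_s = 14.652 − 0.41022×14 + 0.007991×14² − 7.7774×10⁻⁵×14³ = 10.26 mg/L.
Pressure correction: C_s' = 10.26 × 0.749 = 7.686 mg/L.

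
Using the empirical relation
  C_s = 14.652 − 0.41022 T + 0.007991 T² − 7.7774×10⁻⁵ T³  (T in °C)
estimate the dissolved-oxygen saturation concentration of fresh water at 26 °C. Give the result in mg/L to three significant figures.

C_s = 14.652 − 0.41022×26 + 0.007991×26² − 7.7774×10⁻⁵×26³ = 8.021 mg/L.

C_s ≈ 8.02 mg/L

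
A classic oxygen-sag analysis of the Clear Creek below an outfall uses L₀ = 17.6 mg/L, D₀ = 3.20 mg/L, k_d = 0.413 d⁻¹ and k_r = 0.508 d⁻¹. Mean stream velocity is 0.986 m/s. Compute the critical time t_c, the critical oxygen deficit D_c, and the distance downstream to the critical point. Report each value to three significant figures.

t_c = [1/(k_r−k_d)] ln[(k_r/k_d)(1 − D₀(k_r−k_d)/(k_d L₀))]
= [1/(0.508−0.413)] ln[(0.508/0.413)(1 − 3.20×0.09500/(0.413×17.6))]
= (1/0.09500) ln[1.230 × 0.9582] = 10.53 × ln(1.179) = 10.53 × 0.1643 = 1.730 d.
L(t_c) = L₀ e^(−k_d t_c) = 17.6 × 0.4895 = 8.616 mg/L, and at the critical point k_r D_c = k_d L, so D_c = (0.413/0.508) × 8.616 = 7.004 mg/L.
x_c = v t_c = 0.986 m/s × 1.730 d × 86400 s/d = 147300 m ≈ 147 km.

t_c ≈ 1.73 d; D_c ≈ 7.00 mg/L; x_c ≈ 147 km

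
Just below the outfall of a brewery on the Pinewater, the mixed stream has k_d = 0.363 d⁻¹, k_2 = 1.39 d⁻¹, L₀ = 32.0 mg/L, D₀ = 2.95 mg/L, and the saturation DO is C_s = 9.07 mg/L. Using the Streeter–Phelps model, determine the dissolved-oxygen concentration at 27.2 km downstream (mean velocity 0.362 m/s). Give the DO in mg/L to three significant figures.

DO ≈ 3.32 mg/L

Travel time t = x/v = 27.2 km / (0.362 m/s) = 27200 m / 0.362 m/s = 75140 s = 0.8697 d.
k_d L₀/(k_2−k_d) = 0.363×32.0/(1.39−0.363) = 11.62/1.027 = 11.31 mg/L.
e^(−k_d t) = e^(−0.363×0.8697) = 0.7293; e^(−k_2 t) = e^(−1.39×0.8697) = 0.2985.
D = 11.31 × (0.7293 − 0.2985) + 2.95 × 0.2985 = 4.872 + 0.8807 = 5.753 mg/L.
DO = C_s − D = 9.07 − 5.753 = 3.317 mg/L.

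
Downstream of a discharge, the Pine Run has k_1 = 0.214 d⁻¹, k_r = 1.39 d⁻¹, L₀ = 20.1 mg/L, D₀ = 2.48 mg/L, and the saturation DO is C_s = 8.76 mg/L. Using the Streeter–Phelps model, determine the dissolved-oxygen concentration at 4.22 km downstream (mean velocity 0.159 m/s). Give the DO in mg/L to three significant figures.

Travel time t = x/v = 4.22 km / (0.159 m/s) = 4220 m / 0.159 m/s = 26540 s = 0.3072 d.
k_1 L₀/(k_r−k_1) = 0.214×20.1/(1.39−0.214) = 4.301/1.176 = 3.658 mg/L.
e^(−k_1 t) = e^(−0.214×0.3072) = 0.9364; e^(−k_r t) = e^(−1.39×0.3072) = 0.6525.
D = 3.658 × (0.9364 − 0.6525) + 2.48 × 0.6525 = 1.038 + 1.618 = 2.657 mg/L.
DO = C_s − D = 8.76 − 2.657 = 6.103 mg/L.

DO ≈ 6.10 mg/L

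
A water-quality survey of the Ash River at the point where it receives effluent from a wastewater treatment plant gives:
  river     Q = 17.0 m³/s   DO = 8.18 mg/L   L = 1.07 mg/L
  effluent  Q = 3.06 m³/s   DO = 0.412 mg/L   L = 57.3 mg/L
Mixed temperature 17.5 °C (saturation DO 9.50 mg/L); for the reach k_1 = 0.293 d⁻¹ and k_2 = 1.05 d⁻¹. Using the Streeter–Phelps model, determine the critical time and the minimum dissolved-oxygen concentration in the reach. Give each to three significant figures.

t_c ≈ 0.218 d; minimum DO ≈ 6.97 mg/L

Mixed DO = (17.0×8.18 + 3.06×0.412)/(17.0+3.06) = 140.3/20.06 = 6.995 mg/L.
Mixed L₀ = (17.0×1.07 + 3.06×57.3)/(20.06) = 193.5/20.06 = 9.647 mg/L.
Initial deficit D₀ = C_s − DO₀ = 9.50 − 6.995 = 2.505 mg/L.
t_c = (1/0.7570) ln[(1.05/0.293)(1 − 2.505×0.7570/(0.293×9.647))] = 1.321 × ln(1.180) = 0.2182 d.
D_c = (0.293/1.05) × 9.647 × e^(−0.293×0.2182) = 0.2790 × 9.647 × 0.9381 = 2.525 mg/L.
Minimum DO = 9.50 − 2.525 = 6.975 mg/L.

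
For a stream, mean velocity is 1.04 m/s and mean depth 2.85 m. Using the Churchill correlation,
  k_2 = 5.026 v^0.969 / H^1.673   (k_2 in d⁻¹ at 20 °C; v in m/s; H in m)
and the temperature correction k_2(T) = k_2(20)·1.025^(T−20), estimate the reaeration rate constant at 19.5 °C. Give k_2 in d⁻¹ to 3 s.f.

k_2(20) = 5.026 × 1.04^0.969 / 2.85^1.673 = 5.026 × 1.039 / 5.767 = 0.9053 d⁻¹.
k_2(19.5) = 0.9053 × 1.025^(19.5−20) = 0.9053 × 0.9877 = 0.8942 d⁻¹.

k_2 ≈ 0.894 d⁻¹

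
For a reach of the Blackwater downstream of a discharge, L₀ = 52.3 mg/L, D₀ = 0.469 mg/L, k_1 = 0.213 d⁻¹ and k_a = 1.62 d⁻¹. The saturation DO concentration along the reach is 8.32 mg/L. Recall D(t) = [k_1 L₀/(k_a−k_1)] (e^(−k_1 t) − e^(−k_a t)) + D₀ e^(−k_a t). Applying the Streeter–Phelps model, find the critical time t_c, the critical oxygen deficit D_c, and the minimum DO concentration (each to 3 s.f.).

t_c ≈ 1.40 d; D_c ≈ 5.10 mg/L; min DO ≈ 3.22 mg/L

At the critical point dD/dt = 0, so k_1 L₀ e^(−k_1 t) = k_a D. Substituting D(t) from the Streeter–Phelps equation and solving for t gives
t_c = ln[(k_a/k_1)(1 − D₀(k_a−k_1)/(k_1 L₀))] / (k_a−k_1).
Here k_a−k_1 = 1.407 d⁻¹ and 1 − D₀(k_a−k_1)/(k_1 L₀) = 1 − 0.469×1.407/(0.213×52.3) = 0.9408, so
t_c = ln(7.606 × 0.9408) / 1.407 = 1.968 / 1.407 = 1.399 d.
L(t_c) = L₀ e^(−k_1 t_c) = 52.3 × 0.7424 = 38.83 mg/L, and at the critical point k_a D_c = k_1 L, so D_c = (0.213/1.62) × 38.83 = 5.105 mg/L.
Minimum DO = C_s − D_c = 8.32 − 5.105 = 3.215 mg/L.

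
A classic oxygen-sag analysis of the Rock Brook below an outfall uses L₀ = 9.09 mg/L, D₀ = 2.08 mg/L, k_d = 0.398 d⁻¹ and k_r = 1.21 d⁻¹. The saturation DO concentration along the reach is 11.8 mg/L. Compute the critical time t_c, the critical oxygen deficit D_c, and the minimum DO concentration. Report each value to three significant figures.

At the critical point dD/dt = 0, so k_d L₀ e^(−k_d t) = k_r D. Substituting D(t) from the Streeter–Phelps equation and solving for t gives
t_c = ln[(k_r/k_d)(1 − D₀(k_r−k_d)/(k_d L₀))] / (k_r−k_d).
Here k_r−k_d = 0.8120 d⁻¹ and 1 − D₀(k_r−k_d)/(k_d L₀) = 1 − 2.08×0.8120/(0.398×9.09) = 0.5332, so
t_c = ln(3.040 × 0.5332) / 0.8120 = 0.4830 / 0.8120 = 0.5948 d.
L(t_c) = L₀ e^(−k_d t_c) = 9.09 × 0.7892 = 7.174 mg/L, and at the critical point k_r D_c = k_d L, so D_c = (0.398/1.21) × 7.174 = 2.360 mg/L.
Minimum DO = C_s − D_c = 11.8 − 2.360 = 9.440 mg/L.

t_c ≈ 0.595 d; D_c ≈ 2.36 mg/L; min DO ≈ 9.44 mg/L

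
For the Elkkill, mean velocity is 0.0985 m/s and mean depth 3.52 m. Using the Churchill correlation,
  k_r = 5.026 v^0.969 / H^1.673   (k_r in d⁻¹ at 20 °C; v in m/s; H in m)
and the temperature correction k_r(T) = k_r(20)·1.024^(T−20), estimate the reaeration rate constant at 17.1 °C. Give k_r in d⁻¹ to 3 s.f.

k_r ≈ 0.0605 d⁻¹

k_r(20) = 5.026 × 0.0985^0.969 / 3.52^1.673 = 5.026 × 0.1058 / 8.210 = 0.06479 d⁻¹.
k_r(17.1) = 0.06479 × 1.024^(17.1−20) = 0.06479 × 0.9335 = 0.06048 d⁻¹.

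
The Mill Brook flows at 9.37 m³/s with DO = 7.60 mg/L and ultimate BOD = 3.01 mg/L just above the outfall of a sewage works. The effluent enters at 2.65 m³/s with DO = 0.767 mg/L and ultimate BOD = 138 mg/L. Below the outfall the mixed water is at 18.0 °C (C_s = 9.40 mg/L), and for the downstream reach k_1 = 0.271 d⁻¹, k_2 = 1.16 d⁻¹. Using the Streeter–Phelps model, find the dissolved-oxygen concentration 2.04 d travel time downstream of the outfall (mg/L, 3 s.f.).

DO ≈ 4.28 mg/L

Mixed DO = (9.37×7.60 + 2.65×0.767)/(9.37+2.65) = 73.24/12.02 = 6.094 mg/L.
Mixed L₀ = (9.37×3.01 + 2.65×138)/(12.02) = 393.9/12.02 = 32.77 mg/L.
Initial deficit D₀ = C_s − DO₀ = 9.40 − 6.094 = 3.306 mg/L.
D(2.04) = [0.271×32.77/(1.16−0.271)](e^(−0.271×2.04) − e^(−1.16×2.04)) + 3.306 e^(−1.16×2.04)
= 9.990 × (0.5753 − 0.09382) + 3.306 × 0.09382 = 5.120 mg/L.
DO = 9.40 − 5.120 = 4.280 mg/L.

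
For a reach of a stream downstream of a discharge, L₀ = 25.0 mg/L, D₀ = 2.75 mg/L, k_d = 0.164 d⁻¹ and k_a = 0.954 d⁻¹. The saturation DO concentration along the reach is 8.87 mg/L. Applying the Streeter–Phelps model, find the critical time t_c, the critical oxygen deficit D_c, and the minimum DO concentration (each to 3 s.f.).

t_c = [1/(k_a−k_d)] ln[(k_a/k_d)(1 − D₀(k_a−k_d)/(k_d L₀))]
= [1/(0.954−0.164)] ln[(0.954/0.164)(1 − 2.75×0.7900/(0.164×25.0))]
= (1/0.7900) ln[5.817 × 0.4701] = 1.266 × ln(2.735) = 1.266 × 1.006 = 1.273 d.
L(t_c) = L₀ e^(−k_d t_c) = 25.0 × 0.8115 = 20.29 mg/L, and at the critical point k_a D_c = k_d L, so D_c = (0.164/0.954) × 20.29 = 3.488 mg/L.
Minimum DO = C_s − D_c = 8.87 − 3.488 = 5.382 mg/L.

t_c ≈ 1.27 d; D_c ≈ 3.49 mg/L; min DO ≈ 5.38 mg/L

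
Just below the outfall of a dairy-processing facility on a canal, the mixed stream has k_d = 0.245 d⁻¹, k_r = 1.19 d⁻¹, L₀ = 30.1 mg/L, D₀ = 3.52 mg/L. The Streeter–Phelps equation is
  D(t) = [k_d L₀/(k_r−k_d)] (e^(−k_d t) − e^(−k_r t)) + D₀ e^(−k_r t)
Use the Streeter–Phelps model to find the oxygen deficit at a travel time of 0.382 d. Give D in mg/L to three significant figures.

k_d L₀/(k_r−k_d) = 0.245×30.1/(1.19−0.245) = 7.375/0.9450 = 7.804 mg/L.
e^(−k_d t) = e^(−0.245×0.3820) = 0.9107; e^(−k_r t) = e^(−1.19×0.3820) = 0.6347.
D = 7.804 × (0.9107 − 0.6347) + 3.52 × 0.6347 = 2.153 + 2.234 = 4.388 mg/L.

D ≈ 4.39 mg/L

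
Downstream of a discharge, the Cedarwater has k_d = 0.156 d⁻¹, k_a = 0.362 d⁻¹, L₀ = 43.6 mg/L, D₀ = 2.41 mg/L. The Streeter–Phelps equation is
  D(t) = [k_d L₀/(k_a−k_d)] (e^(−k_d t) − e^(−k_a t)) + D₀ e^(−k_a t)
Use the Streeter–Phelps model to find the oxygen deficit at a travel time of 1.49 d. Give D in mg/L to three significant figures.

D ≈ 8.32 mg/L

k_d L₀/(k_a−k_d) = 0.156×43.6/(0.362−0.156) = 6.802/0.2060 = 33.02 mg/L.
e^(−k_d t) = e^(−0.156×1.490) = 0.7926; e^(−k_a t) = e^(−0.362×1.490) = 0.5831.
D = 33.02 × (0.7926 − 0.5831) + 2.41 × 0.5831 = 6.917 + 1.405 = 8.322 mg/L.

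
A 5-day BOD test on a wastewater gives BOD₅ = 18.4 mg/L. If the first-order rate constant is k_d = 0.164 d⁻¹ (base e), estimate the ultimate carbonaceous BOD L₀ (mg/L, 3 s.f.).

L₀ ≈ 32.9 mg/L

BOD₅ = L₀(1 − e^(−5k_d)) ⇒ L₀ = BOD₅ / (1 − e^(−5×0.164))
= 18.4 / (1 − 0.4404) = 18.4 / 0.5596 = 32.88 mg/L.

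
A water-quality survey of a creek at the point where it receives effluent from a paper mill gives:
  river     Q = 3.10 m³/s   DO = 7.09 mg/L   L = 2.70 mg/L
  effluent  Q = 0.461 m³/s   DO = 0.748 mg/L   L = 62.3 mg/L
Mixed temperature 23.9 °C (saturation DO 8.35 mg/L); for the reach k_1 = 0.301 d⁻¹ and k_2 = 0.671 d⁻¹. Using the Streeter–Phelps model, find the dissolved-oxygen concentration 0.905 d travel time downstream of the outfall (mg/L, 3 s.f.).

Mixed DO = (3.10×7.09 + 0.461×0.748)/(3.10+0.461) = 22.32/3.561 = 6.269 mg/L.
Mixed L₀ = (3.10×2.70 + 0.461×62.3)/(3.561) = 37.09/3.561 = 10.42 mg/L.
Initial deficit D₀ = C_s − DO₀ = 8.35 − 6.269 = 2.081 mg/L.
D(0.905) = [0.301×10.42/(0.671−0.301)](e^(−0.301×0.905) − e^(−0.671×0.905)) + 2.081 e^(−0.671×0.905)
= 8.473 × (0.7615 − 0.5448) + 2.081 × 0.5448 = 2.970 mg/L.
DO = 8.35 − 2.970 = 5.380 mg/L.

DO ≈ 5.38 mg/L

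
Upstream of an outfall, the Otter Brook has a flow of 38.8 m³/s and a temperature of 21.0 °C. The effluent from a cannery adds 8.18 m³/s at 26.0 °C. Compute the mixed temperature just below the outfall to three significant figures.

Flow-weighted mixing: C = (Q_r C_r + Q_w C_w)/(Q_r + Q_w)
= (38.8×21.0 + 8.18×26.0)/(38.8 + 8.18) = 1027/46.98 = 21.87 °C.

21.9 °C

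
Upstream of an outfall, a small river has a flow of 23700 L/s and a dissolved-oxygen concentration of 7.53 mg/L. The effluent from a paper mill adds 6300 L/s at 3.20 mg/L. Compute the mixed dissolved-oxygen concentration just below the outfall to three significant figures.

6.62 mg/L

Flow-weighted mixing: C = (Q_r C_r + Q_w C_w)/(Q_r + Q_w)
= (23700×7.53 + 6300×3.20)/(23700 + 6300) = 198600/30000 = 6.621 mg/L.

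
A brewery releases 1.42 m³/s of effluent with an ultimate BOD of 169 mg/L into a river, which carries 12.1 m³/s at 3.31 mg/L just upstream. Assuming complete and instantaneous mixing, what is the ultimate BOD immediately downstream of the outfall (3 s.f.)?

20.7 mg/L

Flow-weighted mixing: C = (Q_r C_r + Q_w C_w)/(Q_r + Q_w)
= (12.1×3.31 + 1.42×169)/(12.1 + 1.42) = 280.0/13.52 = 20.71 mg/L.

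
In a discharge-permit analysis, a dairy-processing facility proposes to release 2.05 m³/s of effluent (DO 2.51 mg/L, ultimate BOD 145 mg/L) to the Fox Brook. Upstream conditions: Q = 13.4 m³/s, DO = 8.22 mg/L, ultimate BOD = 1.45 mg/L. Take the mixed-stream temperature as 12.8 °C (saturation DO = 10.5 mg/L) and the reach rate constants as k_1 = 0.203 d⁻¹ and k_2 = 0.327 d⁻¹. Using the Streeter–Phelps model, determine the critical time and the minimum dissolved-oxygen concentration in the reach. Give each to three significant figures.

Mixed DO = (13.4×8.22 + 2.05×2.51)/(13.4+2.05) = 115.3/15.45 = 7.462 mg/L.
Mixed L₀ = (13.4×1.45 + 2.05×145)/(15.45) = 316.7/15.45 = 20.50 mg/L.
Initial deficit D₀ = C_s − DO₀ = 10.5 − 7.462 = 3.038 mg/L.
t_c = (1/0.1240) ln[(0.327/0.203)(1 − 3.038×0.1240/(0.203×20.50))] = 8.065 × ln(1.465) = 3.080 d.
D_c = (0.203/0.327) × 20.50 × e^(−0.203×3.080) = 0.6208 × 20.50 × 0.5352 = 6.810 mg/L.
Minimum DO = 10.5 − 6.810 = 3.690 mg/L.

t_c ≈ 3.08 d; minimum DO ≈ 3.69 mg/L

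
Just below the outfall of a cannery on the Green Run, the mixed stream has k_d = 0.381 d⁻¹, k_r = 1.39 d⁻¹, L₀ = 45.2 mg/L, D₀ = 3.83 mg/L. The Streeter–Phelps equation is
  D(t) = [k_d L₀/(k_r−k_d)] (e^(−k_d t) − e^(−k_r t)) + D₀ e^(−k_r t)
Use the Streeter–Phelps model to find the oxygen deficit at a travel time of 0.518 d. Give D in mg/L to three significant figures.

D ≈ 7.57 mg/L

k_d L₀/(k_r−k_d) = 0.381×45.2/(1.39−0.381) = 17.22/1.009 = 17.07 mg/L.
e^(−k_d t) = e^(−0.381×0.5180) = 0.8209; e^(−k_r t) = e^(−1.39×0.5180) = 0.4867.
D = 17.07 × (0.8209 − 0.4867) + 3.83 × 0.4867 = 5.703 + 1.864 = 7.567 mg/L.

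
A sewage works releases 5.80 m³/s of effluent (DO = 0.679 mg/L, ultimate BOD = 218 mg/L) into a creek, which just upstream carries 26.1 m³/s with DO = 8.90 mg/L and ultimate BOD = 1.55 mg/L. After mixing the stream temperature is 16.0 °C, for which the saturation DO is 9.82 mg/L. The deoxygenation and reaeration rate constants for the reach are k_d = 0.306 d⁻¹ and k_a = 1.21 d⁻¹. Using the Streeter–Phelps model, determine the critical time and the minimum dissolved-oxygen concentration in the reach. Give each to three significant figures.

Mixed DO = (26.1×8.90 + 5.80×0.679)/(26.1+5.80) = 236.2/31.90 = 7.405 mg/L.
Mixed L₀ = (26.1×1.55 + 5.80×218)/(31.90) = 1305/31.90 = 40.90 mg/L.
Initial deficit D₀ = C_s − DO₀ = 9.82 − 7.405 = 2.415 mg/L.
t_c = (1/0.9040) ln[(1.21/0.306)(1 − 2.415×0.9040/(0.306×40.90))] = 1.106 × ln(3.265) = 1.309 d.
D_c = (0.306/1.21) × 40.90 × e^(−0.306×1.309) = 0.2529 × 40.90 × 0.6700 = 6.931 mg/L.
Minimum DO = 9.82 − 6.931 = 2.889 mg/L.

t_c ≈ 1.31 d; minimum DO ≈ 2.89 mg/L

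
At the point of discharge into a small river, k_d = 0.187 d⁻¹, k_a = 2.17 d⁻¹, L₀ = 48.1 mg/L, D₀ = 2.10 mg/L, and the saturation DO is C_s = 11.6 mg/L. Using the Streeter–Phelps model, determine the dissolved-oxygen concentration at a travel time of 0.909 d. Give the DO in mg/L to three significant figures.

k_d L₀/(k_a−k_d) = 0.187×48.1/(2.17−0.187) = 8.995/1.983 = 4.536 mg/L.
e^(−k_d t) = e^(−0.187×0.9090) = 0.8437; e^(−k_a t) = e^(−2.17×0.9090) = 0.1391.
D = 4.536 × (0.8437 − 0.1391) + 2.10 × 0.1391 = 3.196 + 0.2921 = 3.488 mg/L.
DO = C_s − D = 11.6 − 3.488 = 8.112 mg/L.

DO ≈ 8.11 mg/L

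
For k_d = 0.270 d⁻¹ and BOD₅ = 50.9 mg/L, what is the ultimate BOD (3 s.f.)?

BOD₅ = L₀(1 − e^(−5k_d)) ⇒ L₀ = BOD₅ / (1 − e^(−5×0.270))
= 50.9 / (1 − 0.2592) = 50.9 / 0.7408 = 68.71 mg/L.

L₀ ≈ 68.7 mg/L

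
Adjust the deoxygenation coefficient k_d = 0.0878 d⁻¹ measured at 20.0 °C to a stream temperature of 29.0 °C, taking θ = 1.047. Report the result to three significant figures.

k_d(T₂) = k_d(T₁) · θ^(T₂−T₁) = 0.0878 × 1.047^(29.0−20.0)
= 0.0878 × 1.047^9.00 = 0.0878 × 1.512 = 0.1327 d⁻¹.

k_d ≈ 0.133 d⁻¹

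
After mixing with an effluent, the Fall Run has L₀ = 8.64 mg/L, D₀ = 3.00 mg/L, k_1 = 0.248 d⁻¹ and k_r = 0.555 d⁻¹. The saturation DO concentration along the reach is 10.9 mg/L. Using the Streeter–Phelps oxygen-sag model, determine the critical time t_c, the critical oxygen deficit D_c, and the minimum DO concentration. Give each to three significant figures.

At the critical point dD/dt = 0, so k_1 L₀ e^(−k_1 t) = k_r D. Substituting D(t) from the Streeter–Phelps equation and solving for t gives
t_c = ln[(k_r/k_1)(1 − D₀(k_r−k_1)/(k_1 L₀))] / (k_r−k_1).
Here k_r−k_1 = 0.3070 d⁻¹ and 1 − D₀(k_r−k_1)/(k_1 L₀) = 1 − 3.00×0.3070/(0.248×8.64) = 0.5702, so
t_c = ln(2.238 × 0.5702) / 0.3070 = 0.2437 / 0.3070 = 0.7939 d.
L(t_c) = L₀ e^(−k_1 t_c) = 8.64 × 0.8213 = 7.096 mg/L, and at the critical point k_r D_c = k_1 L, so D_c = (0.248/0.555) × 7.096 = 3.171 mg/L.
Minimum DO = C_s − D_c = 10.9 − 3.171 = 7.729 mg/L.

t_c ≈ 0.794 d; D_c ≈ 3.17 mg/L; min DO ≈ 7.73 mg/L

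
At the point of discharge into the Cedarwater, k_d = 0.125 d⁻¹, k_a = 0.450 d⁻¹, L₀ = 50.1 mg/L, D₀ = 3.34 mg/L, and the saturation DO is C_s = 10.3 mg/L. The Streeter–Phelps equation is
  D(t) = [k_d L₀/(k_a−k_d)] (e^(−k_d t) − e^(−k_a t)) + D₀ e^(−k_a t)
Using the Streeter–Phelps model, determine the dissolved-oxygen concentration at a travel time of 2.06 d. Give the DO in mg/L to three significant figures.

k_d L₀/(k_a−k_d) = 0.125×50.1/(0.450−0.125) = 6.263/0.3250 = 19.27 mg/L.
e^(−k_d t) = e^(−0.125×2.060) = 0.7730; e^(−k_a t) = e^(−0.450×2.060) = 0.3957.
D = 19.27 × (0.7730 − 0.3957) + 3.34 × 0.3957 = 7.269 + 1.322 = 8.591 mg/L.
DO = C_s − D = 10.3 − 8.591 = 1.709 mg/L.

DO ≈ 1.71 mg/L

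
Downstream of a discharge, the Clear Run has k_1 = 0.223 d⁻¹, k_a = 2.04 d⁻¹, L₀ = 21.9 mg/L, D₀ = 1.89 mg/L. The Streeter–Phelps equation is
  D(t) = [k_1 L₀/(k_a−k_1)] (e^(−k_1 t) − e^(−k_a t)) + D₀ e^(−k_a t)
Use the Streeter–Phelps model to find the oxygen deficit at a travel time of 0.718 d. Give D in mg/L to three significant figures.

k_1 L₀/(k_a−k_1) = 0.223×21.9/(2.04−0.223) = 4.884/1.817 = 2.688 mg/L.
e^(−k_1 t) = e^(−0.223×0.7180) = 0.8520; e^(−k_a t) = e^(−2.04×0.7180) = 0.2311.
D = 2.688 × (0.8520 − 0.2311) + 1.89 × 0.2311 = 1.669 + 0.4369 = 2.106 mg/L.

D ≈ 2.11 mg/L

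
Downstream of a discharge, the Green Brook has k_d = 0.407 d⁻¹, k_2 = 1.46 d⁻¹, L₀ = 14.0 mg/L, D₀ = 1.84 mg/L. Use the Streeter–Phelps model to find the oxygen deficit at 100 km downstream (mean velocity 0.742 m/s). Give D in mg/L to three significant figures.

Travel time t = x/v = 100 km / (0.742 m/s) = 100000 m / 0.742 m/s = 134800 s = 1.560 d.
k_d L₀/(k_2−k_d) = 0.407×14.0/(1.46−0.407) = 5.698/1.053 = 5.411 mg/L.
e^(−k_d t) = e^(−0.407×1.560) = 0.5300; e^(−k_2 t) = e^(−1.46×1.560) = 0.1026.
D = 5.411 × (0.5300 − 0.1026) + 1.84 × 0.1026 = 2.313 + 0.1887 = 2.502 mg/L.

D ≈ 2.50 mg/L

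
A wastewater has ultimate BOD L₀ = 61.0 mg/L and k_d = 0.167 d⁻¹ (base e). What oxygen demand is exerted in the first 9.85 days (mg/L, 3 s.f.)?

y ≈ 49.2 mg/L

y_t = L₀(1 − e^(−k_d t)) = 61.0 × (1 − e^(−0.167×9.85))
= 61.0 × (1 − 0.1930) = 61.0 × 0.8070 = 49.23 mg/L.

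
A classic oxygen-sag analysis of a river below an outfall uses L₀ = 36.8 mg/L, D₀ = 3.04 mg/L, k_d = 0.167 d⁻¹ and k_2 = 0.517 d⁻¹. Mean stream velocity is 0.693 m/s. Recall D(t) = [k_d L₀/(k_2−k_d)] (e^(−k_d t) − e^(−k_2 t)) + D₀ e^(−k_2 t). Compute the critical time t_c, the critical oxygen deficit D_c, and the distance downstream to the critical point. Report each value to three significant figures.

With k_2/k_d = 3.096 and 1 − D₀(k_2−k_d)/(k_d L₀) = 0.8269,
t_c = ln(3.096 × 0.8269) / (0.517 − 0.167) = ln(2.560) / 0.3500 = 0.9399/0.3500 = 2.686 d.
L(t_c) = L₀ e^(−k_d t_c) = 36.8 × 0.6386 = 23.50 mg/L, and at the critical point k_2 D_c = k_d L, so D_c = (0.167/0.517) × 23.50 = 7.591 mg/L.
x_c = v t_c = 0.693 m/s × 2.686 d × 86400 s/d = 160800 m ≈ 161 km.

t_c ≈ 2.69 d; D_c ≈ 7.59 mg/L; x_c ≈ 161 km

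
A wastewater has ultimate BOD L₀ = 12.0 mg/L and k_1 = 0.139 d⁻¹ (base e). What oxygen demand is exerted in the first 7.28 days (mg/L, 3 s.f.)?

y_t = L₀(1 − e^(−k_1 t)) = 12.0 × (1 − e^(−0.139×7.28))
= 12.0 × (1 − 0.3635) = 12.0 × 0.6365 = 7.638 mg/L.

y ≈ 7.64 mg/L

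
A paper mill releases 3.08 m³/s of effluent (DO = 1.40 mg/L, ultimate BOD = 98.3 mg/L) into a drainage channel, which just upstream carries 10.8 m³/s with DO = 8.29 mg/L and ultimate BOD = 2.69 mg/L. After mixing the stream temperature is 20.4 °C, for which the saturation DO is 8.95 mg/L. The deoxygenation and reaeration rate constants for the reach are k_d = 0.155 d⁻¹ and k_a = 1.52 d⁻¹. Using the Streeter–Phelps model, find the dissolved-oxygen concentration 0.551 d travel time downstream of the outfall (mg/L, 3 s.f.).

Mixed DO = (10.8×8.29 + 3.08×1.40)/(10.8+3.08) = 93.84/13.88 = 6.761 mg/L.
Mixed L₀ = (10.8×2.69 + 3.08×98.3)/(13.88) = 331.8/13.88 = 23.91 mg/L.
Initial deficit D₀ = C_s − DO₀ = 8.95 − 6.761 = 2.189 mg/L.
D(0.551) = [0.155×23.91/(1.52−0.155)](e^(−0.155×0.551) − e^(−1.52×0.551)) + 2.189 e^(−1.52×0.551)
= 2.715 × (0.9181 − 0.4328) + 2.189 × 0.4328 = 2.265 mg/L.
DO = 8.95 − 2.265 = 6.685 mg/L.

DO ≈ 6.69 mg/L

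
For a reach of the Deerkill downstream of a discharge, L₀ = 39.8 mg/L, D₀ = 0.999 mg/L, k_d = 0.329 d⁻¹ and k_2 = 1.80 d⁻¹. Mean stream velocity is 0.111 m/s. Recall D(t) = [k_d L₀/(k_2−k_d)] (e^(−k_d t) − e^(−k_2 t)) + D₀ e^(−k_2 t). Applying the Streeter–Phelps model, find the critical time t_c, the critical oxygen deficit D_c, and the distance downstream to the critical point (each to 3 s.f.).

With k_2/k_d = 5.471 and 1 − D₀(k_2−k_d)/(k_d L₀) = 0.8878,
t_c = ln(5.471 × 0.8878) / (1.80 − 0.329) = ln(4.857) / 1.471 = 1.580/1.471 = 1.074 d.
D_c = (k_d/k_2) L₀ e^(−k_d t_c) = (0.329/1.80) × 39.8 × e^(−0.329×1.074) = 0.1828 × 39.8 × 0.7022 = 5.108 mg/L.
x_c = v t_c = 0.111 m/s × 1.074 d × 86400 s/d = 10300 m ≈ 10.3 km.

t_c ≈ 1.07 d; D_c ≈ 5.11 mg/L; x_c ≈ 10.3 km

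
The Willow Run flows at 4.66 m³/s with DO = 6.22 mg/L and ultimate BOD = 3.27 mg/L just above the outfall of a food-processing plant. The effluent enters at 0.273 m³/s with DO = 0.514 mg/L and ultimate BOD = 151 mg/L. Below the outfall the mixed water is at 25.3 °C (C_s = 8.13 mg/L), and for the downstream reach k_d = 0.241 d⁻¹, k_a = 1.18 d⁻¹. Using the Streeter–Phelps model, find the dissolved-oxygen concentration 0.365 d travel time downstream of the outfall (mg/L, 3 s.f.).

Mixed DO = (4.66×6.22 + 0.273×0.514)/(4.66+0.273) = 29.13/4.933 = 5.904 mg/L.
Mixed L₀ = (4.66×3.27 + 0.273×151)/(4.933) = 56.46/4.933 = 11.45 mg/L.
Initial deficit D₀ = C_s − DO₀ = 8.13 − 5.904 = 2.226 mg/L.
D(0.365) = [0.241×11.45/(1.18−0.241)](e^(−0.241×0.365) − e^(−1.18×0.365)) + 2.226 e^(−1.18×0.365)
= 2.938 × (0.9158 − 0.6501) + 2.226 × 0.6501 = 2.228 mg/L.
DO = 8.13 − 2.228 = 5.902 mg/L.

DO ≈ 5.90 mg/L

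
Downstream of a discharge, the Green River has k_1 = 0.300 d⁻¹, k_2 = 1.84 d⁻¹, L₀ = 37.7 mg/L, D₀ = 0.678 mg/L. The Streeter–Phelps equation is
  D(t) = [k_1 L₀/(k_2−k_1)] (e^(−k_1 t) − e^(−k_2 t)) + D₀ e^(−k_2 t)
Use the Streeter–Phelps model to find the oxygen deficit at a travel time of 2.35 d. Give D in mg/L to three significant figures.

D ≈ 3.54 mg/L

k_1 L₀/(k_2−k_1) = 0.300×37.7/(1.84−0.300) = 11.31/1.540 = 7.344 mg/L.
e^(−k_1 t) = e^(−0.300×2.350) = 0.4941; e^(−k_2 t) = e^(−1.84×2.350) = 0.01325.
D = 7.344 × (0.4941 − 0.01325) + 0.678 × 0.01325 = 3.532 + 0.008981 = 3.541 mg/L.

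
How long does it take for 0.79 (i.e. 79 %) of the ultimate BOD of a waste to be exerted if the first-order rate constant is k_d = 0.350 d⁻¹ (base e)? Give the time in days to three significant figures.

t ≈ 4.46 d

y/L₀ = 1 − e^(−k_d t) = 0.79 ⇒ e^(−k_d t) = 0.210
t = −ln(0.210) / 0.350 = 1.561 / 0.350 = 4.459 d.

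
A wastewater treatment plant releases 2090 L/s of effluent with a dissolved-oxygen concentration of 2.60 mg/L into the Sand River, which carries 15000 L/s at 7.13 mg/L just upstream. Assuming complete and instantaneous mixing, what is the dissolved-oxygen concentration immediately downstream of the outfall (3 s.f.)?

Flow-weighted mixing: C = (Q_r C_r + Q_w C_w)/(Q_r + Q_w)
= (15000×7.13 + 2090×2.60)/(15000 + 2090) = 112400/17090 = 6.576 mg/L.

6.58 mg/L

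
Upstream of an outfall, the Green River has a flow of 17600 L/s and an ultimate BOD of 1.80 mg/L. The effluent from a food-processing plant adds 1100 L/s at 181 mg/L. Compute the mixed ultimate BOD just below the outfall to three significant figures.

Flow-weighted mixing: C = (Q_r C_r + Q_w C_w)/(Q_r + Q_w)
= (17600×1.80 + 1100×181)/(17600 + 1100) = 230800/18700 = 12.34 mg/L.

12.3 mg/L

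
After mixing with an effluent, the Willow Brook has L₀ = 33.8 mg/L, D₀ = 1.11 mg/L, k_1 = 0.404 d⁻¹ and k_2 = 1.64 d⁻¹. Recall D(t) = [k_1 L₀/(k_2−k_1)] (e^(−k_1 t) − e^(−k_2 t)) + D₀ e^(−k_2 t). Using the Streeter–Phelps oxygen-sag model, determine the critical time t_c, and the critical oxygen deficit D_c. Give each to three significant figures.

t_c ≈ 1.05 d; D_c ≈ 5.45 mg/L

At the critical point dD/dt = 0, so k_1 L₀ e^(−k_1 t) = k_2 D. Substituting D(t) from the Streeter–Phelps equation and solving for t gives
t_c = ln[(k_2/k_1)(1 − D₀(k_2−k_1)/(k_1 L₀))] / (k_2−k_1).
Here k_2−k_1 = 1.236 d⁻¹ and 1 − D₀(k_2−k_1)/(k_1 L₀) = 1 − 1.11×1.236/(0.404×33.8) = 0.8995, so
t_c = ln(4.059 × 0.8995) / 1.236 = 1.295 / 1.236 = 1.048 d.
L(t_c) = L₀ e^(−k_1 t_c) = 33.8 × 0.6549 = 22.13 mg/L, and at the critical point k_2 D_c = k_1 L, so D_c = (0.404/1.64) × 22.13 = 5.453 mg/L.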